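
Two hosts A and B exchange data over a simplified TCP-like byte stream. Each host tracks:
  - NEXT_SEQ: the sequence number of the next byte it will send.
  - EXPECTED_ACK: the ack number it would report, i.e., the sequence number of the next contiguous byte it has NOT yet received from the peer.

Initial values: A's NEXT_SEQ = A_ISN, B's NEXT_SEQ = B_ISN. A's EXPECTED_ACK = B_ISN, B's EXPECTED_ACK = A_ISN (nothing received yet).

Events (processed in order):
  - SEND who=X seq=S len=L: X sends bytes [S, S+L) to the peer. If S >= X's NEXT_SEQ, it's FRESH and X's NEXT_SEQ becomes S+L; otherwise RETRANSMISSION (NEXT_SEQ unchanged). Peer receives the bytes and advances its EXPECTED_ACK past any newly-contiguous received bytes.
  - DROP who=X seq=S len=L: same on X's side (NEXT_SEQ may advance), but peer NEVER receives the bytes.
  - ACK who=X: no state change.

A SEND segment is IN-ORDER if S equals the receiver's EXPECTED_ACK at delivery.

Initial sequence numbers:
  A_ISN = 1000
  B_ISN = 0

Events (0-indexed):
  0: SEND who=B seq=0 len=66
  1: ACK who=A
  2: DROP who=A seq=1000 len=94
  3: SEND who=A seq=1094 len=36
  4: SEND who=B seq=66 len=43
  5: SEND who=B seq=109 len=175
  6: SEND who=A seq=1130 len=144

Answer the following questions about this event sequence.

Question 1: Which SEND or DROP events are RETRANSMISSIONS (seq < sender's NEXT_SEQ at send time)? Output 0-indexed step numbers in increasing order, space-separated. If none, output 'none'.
Answer: none

Derivation:
Step 0: SEND seq=0 -> fresh
Step 2: DROP seq=1000 -> fresh
Step 3: SEND seq=1094 -> fresh
Step 4: SEND seq=66 -> fresh
Step 5: SEND seq=109 -> fresh
Step 6: SEND seq=1130 -> fresh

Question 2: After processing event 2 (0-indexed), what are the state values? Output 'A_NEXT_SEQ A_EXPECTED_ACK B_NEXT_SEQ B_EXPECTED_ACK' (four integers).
After event 0: A_seq=1000 A_ack=66 B_seq=66 B_ack=1000
After event 1: A_seq=1000 A_ack=66 B_seq=66 B_ack=1000
After event 2: A_seq=1094 A_ack=66 B_seq=66 B_ack=1000

1094 66 66 1000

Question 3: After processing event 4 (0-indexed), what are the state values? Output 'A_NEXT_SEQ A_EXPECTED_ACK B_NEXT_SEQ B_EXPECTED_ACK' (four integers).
After event 0: A_seq=1000 A_ack=66 B_seq=66 B_ack=1000
After event 1: A_seq=1000 A_ack=66 B_seq=66 B_ack=1000
After event 2: A_seq=1094 A_ack=66 B_seq=66 B_ack=1000
After event 3: A_seq=1130 A_ack=66 B_seq=66 B_ack=1000
After event 4: A_seq=1130 A_ack=109 B_seq=109 B_ack=1000

1130 109 109 1000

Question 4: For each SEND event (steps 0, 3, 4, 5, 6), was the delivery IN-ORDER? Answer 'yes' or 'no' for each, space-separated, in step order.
Answer: yes no yes yes no

Derivation:
Step 0: SEND seq=0 -> in-order
Step 3: SEND seq=1094 -> out-of-order
Step 4: SEND seq=66 -> in-order
Step 5: SEND seq=109 -> in-order
Step 6: SEND seq=1130 -> out-of-order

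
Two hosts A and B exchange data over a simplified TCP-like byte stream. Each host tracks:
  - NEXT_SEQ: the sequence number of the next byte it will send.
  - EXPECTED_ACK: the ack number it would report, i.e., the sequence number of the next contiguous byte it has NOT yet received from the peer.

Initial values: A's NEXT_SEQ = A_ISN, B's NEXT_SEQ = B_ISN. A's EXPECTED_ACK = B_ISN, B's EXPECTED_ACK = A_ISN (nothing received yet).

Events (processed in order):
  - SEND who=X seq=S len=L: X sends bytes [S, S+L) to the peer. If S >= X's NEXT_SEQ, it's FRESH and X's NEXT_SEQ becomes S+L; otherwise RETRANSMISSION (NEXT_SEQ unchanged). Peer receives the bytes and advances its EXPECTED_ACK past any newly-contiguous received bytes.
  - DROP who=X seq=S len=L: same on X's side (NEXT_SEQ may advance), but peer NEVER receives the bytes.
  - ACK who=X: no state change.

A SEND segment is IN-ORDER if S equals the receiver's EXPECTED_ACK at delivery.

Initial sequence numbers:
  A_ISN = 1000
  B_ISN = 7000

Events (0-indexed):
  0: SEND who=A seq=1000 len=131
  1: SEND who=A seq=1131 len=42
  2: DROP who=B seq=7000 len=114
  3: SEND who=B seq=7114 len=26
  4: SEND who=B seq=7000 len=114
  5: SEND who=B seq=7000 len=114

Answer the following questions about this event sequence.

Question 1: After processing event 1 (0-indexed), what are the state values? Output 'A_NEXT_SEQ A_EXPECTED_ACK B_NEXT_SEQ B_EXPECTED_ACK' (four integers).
After event 0: A_seq=1131 A_ack=7000 B_seq=7000 B_ack=1131
After event 1: A_seq=1173 A_ack=7000 B_seq=7000 B_ack=1173

1173 7000 7000 1173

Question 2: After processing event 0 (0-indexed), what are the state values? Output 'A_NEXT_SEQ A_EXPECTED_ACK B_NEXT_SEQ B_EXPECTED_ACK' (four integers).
After event 0: A_seq=1131 A_ack=7000 B_seq=7000 B_ack=1131

1131 7000 7000 1131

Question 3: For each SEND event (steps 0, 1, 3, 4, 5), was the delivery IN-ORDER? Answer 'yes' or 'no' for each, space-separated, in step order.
Step 0: SEND seq=1000 -> in-order
Step 1: SEND seq=1131 -> in-order
Step 3: SEND seq=7114 -> out-of-order
Step 4: SEND seq=7000 -> in-order
Step 5: SEND seq=7000 -> out-of-order

Answer: yes yes no yes no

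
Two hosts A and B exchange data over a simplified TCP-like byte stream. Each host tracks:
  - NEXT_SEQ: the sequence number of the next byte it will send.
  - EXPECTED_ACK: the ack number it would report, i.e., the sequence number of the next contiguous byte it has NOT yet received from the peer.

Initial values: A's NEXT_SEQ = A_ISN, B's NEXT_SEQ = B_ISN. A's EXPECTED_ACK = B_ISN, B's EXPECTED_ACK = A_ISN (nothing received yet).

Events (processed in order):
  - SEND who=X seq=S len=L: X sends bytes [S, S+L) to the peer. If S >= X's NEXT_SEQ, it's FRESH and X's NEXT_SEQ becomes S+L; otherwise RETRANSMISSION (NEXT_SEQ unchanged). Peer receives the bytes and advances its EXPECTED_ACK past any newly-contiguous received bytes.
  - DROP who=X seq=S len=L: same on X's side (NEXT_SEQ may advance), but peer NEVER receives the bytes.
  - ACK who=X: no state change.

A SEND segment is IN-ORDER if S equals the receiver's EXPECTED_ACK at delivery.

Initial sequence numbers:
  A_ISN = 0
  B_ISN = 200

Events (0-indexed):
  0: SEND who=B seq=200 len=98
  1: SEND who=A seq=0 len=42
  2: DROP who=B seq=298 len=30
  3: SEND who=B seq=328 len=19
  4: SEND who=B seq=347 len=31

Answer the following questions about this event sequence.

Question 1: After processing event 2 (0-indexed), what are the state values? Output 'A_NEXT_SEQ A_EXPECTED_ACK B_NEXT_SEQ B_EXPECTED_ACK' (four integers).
After event 0: A_seq=0 A_ack=298 B_seq=298 B_ack=0
After event 1: A_seq=42 A_ack=298 B_seq=298 B_ack=42
After event 2: A_seq=42 A_ack=298 B_seq=328 B_ack=42

42 298 328 42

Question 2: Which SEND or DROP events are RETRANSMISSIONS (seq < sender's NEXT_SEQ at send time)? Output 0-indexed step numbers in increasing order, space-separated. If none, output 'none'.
Step 0: SEND seq=200 -> fresh
Step 1: SEND seq=0 -> fresh
Step 2: DROP seq=298 -> fresh
Step 3: SEND seq=328 -> fresh
Step 4: SEND seq=347 -> fresh

Answer: none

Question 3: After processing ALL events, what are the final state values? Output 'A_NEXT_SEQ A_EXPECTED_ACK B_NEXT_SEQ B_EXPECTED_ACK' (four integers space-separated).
Answer: 42 298 378 42

Derivation:
After event 0: A_seq=0 A_ack=298 B_seq=298 B_ack=0
After event 1: A_seq=42 A_ack=298 B_seq=298 B_ack=42
After event 2: A_seq=42 A_ack=298 B_seq=328 B_ack=42
After event 3: A_seq=42 A_ack=298 B_seq=347 B_ack=42
After event 4: A_seq=42 A_ack=298 B_seq=378 B_ack=42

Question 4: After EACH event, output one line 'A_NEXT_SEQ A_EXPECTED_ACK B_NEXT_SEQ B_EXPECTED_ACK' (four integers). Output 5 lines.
0 298 298 0
42 298 298 42
42 298 328 42
42 298 347 42
42 298 378 42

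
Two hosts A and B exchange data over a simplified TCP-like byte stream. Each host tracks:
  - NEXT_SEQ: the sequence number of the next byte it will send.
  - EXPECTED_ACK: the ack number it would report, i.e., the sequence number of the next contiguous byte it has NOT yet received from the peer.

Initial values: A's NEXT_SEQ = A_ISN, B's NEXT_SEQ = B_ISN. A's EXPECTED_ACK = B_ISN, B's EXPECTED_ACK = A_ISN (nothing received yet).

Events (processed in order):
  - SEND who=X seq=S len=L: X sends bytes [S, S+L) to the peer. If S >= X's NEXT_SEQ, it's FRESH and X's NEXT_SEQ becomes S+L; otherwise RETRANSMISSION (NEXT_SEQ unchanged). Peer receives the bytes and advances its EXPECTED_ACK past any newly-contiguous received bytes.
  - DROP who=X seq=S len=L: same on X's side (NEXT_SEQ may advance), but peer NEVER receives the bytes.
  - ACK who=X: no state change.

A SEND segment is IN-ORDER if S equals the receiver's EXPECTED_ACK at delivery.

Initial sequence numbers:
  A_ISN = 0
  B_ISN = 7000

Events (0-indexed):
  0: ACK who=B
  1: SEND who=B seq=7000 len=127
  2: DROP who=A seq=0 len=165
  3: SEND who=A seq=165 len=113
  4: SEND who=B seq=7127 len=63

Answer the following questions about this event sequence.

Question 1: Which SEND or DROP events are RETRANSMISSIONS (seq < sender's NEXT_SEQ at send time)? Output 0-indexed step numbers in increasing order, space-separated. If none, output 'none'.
Step 1: SEND seq=7000 -> fresh
Step 2: DROP seq=0 -> fresh
Step 3: SEND seq=165 -> fresh
Step 4: SEND seq=7127 -> fresh

Answer: none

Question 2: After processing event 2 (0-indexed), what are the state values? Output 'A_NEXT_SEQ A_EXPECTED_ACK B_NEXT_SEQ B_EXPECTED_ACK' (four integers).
After event 0: A_seq=0 A_ack=7000 B_seq=7000 B_ack=0
After event 1: A_seq=0 A_ack=7127 B_seq=7127 B_ack=0
After event 2: A_seq=165 A_ack=7127 B_seq=7127 B_ack=0

165 7127 7127 0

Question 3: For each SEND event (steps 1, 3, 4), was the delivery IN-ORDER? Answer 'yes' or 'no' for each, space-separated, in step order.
Step 1: SEND seq=7000 -> in-order
Step 3: SEND seq=165 -> out-of-order
Step 4: SEND seq=7127 -> in-order

Answer: yes no yes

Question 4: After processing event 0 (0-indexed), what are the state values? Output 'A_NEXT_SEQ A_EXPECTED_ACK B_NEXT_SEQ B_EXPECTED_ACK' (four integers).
After event 0: A_seq=0 A_ack=7000 B_seq=7000 B_ack=0

0 7000 7000 0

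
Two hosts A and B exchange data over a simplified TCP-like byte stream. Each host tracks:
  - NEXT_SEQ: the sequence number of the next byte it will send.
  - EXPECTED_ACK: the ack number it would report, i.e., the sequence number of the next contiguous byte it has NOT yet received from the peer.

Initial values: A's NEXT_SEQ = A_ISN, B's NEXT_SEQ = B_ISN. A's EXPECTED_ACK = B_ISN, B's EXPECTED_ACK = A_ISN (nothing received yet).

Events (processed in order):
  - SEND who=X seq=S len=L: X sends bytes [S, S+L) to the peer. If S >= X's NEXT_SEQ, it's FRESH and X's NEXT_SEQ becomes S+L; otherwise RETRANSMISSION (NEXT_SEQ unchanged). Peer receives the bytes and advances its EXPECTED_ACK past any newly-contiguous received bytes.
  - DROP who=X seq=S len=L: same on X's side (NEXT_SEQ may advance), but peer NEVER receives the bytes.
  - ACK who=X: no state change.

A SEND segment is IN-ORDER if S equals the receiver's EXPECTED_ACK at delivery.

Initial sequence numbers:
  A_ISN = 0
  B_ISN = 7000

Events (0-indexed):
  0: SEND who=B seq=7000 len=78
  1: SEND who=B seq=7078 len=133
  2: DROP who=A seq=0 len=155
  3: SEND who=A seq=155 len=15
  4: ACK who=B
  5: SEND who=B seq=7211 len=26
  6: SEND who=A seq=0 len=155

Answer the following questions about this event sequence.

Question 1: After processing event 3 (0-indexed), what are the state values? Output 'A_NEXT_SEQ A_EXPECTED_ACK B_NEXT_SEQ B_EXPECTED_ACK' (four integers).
After event 0: A_seq=0 A_ack=7078 B_seq=7078 B_ack=0
After event 1: A_seq=0 A_ack=7211 B_seq=7211 B_ack=0
After event 2: A_seq=155 A_ack=7211 B_seq=7211 B_ack=0
After event 3: A_seq=170 A_ack=7211 B_seq=7211 B_ack=0

170 7211 7211 0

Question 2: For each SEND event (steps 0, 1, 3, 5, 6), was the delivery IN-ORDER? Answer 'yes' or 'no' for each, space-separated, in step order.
Step 0: SEND seq=7000 -> in-order
Step 1: SEND seq=7078 -> in-order
Step 3: SEND seq=155 -> out-of-order
Step 5: SEND seq=7211 -> in-order
Step 6: SEND seq=0 -> in-order

Answer: yes yes no yes yes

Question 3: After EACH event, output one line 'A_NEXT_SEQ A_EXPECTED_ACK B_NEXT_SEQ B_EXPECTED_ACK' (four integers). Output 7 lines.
0 7078 7078 0
0 7211 7211 0
155 7211 7211 0
170 7211 7211 0
170 7211 7211 0
170 7237 7237 0
170 7237 7237 170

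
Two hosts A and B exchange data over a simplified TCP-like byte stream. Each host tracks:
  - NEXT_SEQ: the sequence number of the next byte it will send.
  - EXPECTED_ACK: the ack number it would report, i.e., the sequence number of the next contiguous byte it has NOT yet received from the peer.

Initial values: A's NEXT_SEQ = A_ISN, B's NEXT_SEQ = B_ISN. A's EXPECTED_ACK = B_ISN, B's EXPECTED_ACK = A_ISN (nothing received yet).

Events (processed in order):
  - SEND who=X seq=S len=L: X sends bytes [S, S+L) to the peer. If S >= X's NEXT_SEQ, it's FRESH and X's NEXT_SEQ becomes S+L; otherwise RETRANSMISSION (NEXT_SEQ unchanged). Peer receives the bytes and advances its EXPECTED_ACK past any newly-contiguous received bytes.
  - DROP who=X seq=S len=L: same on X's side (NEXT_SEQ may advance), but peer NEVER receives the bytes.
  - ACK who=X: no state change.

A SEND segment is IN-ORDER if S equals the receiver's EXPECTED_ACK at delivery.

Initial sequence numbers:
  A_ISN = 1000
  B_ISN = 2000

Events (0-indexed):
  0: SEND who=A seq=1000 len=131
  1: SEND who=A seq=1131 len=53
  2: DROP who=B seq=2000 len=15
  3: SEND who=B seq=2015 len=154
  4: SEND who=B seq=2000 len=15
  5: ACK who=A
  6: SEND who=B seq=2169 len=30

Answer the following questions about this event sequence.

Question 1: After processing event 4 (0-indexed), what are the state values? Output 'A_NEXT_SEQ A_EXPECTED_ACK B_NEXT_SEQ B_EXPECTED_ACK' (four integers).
After event 0: A_seq=1131 A_ack=2000 B_seq=2000 B_ack=1131
After event 1: A_seq=1184 A_ack=2000 B_seq=2000 B_ack=1184
After event 2: A_seq=1184 A_ack=2000 B_seq=2015 B_ack=1184
After event 3: A_seq=1184 A_ack=2000 B_seq=2169 B_ack=1184
After event 4: A_seq=1184 A_ack=2169 B_seq=2169 B_ack=1184

1184 2169 2169 1184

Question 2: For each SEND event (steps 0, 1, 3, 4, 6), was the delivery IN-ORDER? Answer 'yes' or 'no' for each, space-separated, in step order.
Step 0: SEND seq=1000 -> in-order
Step 1: SEND seq=1131 -> in-order
Step 3: SEND seq=2015 -> out-of-order
Step 4: SEND seq=2000 -> in-order
Step 6: SEND seq=2169 -> in-order

Answer: yes yes no yes yes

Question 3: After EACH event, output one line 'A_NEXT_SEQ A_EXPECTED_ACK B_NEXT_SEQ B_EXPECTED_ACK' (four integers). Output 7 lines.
1131 2000 2000 1131
1184 2000 2000 1184
1184 2000 2015 1184
1184 2000 2169 1184
1184 2169 2169 1184
1184 2169 2169 1184
1184 2199 2199 1184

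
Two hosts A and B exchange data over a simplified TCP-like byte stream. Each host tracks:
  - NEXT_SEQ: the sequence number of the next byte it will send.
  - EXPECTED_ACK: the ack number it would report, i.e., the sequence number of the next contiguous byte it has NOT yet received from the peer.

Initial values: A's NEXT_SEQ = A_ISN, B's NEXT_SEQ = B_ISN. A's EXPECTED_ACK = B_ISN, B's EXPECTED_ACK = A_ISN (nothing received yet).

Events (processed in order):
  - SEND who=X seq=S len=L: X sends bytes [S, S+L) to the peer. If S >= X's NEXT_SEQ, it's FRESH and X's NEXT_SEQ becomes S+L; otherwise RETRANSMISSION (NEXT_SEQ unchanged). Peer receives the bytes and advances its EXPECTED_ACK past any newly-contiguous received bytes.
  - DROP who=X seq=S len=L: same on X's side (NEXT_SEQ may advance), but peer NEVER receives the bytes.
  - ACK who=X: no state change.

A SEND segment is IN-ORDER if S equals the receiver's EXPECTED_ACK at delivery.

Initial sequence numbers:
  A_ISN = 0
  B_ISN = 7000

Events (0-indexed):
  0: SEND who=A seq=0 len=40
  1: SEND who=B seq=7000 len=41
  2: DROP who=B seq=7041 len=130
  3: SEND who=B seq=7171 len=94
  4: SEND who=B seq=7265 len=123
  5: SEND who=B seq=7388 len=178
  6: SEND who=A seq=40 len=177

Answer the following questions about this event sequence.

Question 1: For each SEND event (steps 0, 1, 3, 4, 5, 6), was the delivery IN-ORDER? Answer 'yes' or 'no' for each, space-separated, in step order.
Step 0: SEND seq=0 -> in-order
Step 1: SEND seq=7000 -> in-order
Step 3: SEND seq=7171 -> out-of-order
Step 4: SEND seq=7265 -> out-of-order
Step 5: SEND seq=7388 -> out-of-order
Step 6: SEND seq=40 -> in-order

Answer: yes yes no no no yes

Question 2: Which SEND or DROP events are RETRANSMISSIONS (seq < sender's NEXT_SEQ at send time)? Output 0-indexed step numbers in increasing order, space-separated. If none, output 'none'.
Answer: none

Derivation:
Step 0: SEND seq=0 -> fresh
Step 1: SEND seq=7000 -> fresh
Step 2: DROP seq=7041 -> fresh
Step 3: SEND seq=7171 -> fresh
Step 4: SEND seq=7265 -> fresh
Step 5: SEND seq=7388 -> fresh
Step 6: SEND seq=40 -> fresh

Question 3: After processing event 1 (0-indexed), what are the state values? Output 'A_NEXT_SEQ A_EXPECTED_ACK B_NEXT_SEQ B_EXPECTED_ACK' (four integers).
After event 0: A_seq=40 A_ack=7000 B_seq=7000 B_ack=40
After event 1: A_seq=40 A_ack=7041 B_seq=7041 B_ack=40

40 7041 7041 40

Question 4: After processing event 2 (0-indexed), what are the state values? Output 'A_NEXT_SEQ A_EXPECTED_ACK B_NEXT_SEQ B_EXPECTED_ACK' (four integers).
After event 0: A_seq=40 A_ack=7000 B_seq=7000 B_ack=40
After event 1: A_seq=40 A_ack=7041 B_seq=7041 B_ack=40
After event 2: A_seq=40 A_ack=7041 B_seq=7171 B_ack=40

40 7041 7171 40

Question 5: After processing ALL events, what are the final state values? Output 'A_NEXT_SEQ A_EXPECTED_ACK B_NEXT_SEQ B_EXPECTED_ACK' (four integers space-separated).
After event 0: A_seq=40 A_ack=7000 B_seq=7000 B_ack=40
After event 1: A_seq=40 A_ack=7041 B_seq=7041 B_ack=40
After event 2: A_seq=40 A_ack=7041 B_seq=7171 B_ack=40
After event 3: A_seq=40 A_ack=7041 B_seq=7265 B_ack=40
After event 4: A_seq=40 A_ack=7041 B_seq=7388 B_ack=40
After event 5: A_seq=40 A_ack=7041 B_seq=7566 B_ack=40
After event 6: A_seq=217 A_ack=7041 B_seq=7566 B_ack=217

Answer: 217 7041 7566 217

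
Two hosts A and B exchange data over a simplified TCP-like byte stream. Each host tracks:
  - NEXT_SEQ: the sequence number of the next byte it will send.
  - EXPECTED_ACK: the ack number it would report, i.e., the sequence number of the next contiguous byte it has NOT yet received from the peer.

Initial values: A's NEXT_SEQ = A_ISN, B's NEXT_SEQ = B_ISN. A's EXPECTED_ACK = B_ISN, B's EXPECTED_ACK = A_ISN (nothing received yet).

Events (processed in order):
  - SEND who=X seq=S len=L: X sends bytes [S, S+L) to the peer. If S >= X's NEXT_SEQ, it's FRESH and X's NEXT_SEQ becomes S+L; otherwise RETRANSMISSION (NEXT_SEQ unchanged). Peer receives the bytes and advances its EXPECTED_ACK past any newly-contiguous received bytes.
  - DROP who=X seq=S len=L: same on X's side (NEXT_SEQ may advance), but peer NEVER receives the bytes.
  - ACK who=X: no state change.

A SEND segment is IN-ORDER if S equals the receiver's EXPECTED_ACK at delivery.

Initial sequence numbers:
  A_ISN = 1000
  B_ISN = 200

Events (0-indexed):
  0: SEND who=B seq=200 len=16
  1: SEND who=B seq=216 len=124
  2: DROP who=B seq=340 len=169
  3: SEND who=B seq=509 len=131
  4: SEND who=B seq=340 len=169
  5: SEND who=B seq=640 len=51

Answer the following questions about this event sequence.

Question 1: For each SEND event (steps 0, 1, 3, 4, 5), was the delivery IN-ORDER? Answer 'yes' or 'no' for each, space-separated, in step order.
Answer: yes yes no yes yes

Derivation:
Step 0: SEND seq=200 -> in-order
Step 1: SEND seq=216 -> in-order
Step 3: SEND seq=509 -> out-of-order
Step 4: SEND seq=340 -> in-order
Step 5: SEND seq=640 -> in-order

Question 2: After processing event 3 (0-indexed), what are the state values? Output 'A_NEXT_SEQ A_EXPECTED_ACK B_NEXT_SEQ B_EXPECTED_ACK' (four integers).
After event 0: A_seq=1000 A_ack=216 B_seq=216 B_ack=1000
After event 1: A_seq=1000 A_ack=340 B_seq=340 B_ack=1000
After event 2: A_seq=1000 A_ack=340 B_seq=509 B_ack=1000
After event 3: A_seq=1000 A_ack=340 B_seq=640 B_ack=1000

1000 340 640 1000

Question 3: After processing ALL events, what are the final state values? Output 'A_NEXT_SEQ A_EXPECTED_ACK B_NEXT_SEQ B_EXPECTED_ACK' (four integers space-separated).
After event 0: A_seq=1000 A_ack=216 B_seq=216 B_ack=1000
After event 1: A_seq=1000 A_ack=340 B_seq=340 B_ack=1000
After event 2: A_seq=1000 A_ack=340 B_seq=509 B_ack=1000
After event 3: A_seq=1000 A_ack=340 B_seq=640 B_ack=1000
After event 4: A_seq=1000 A_ack=640 B_seq=640 B_ack=1000
After event 5: A_seq=1000 A_ack=691 B_seq=691 B_ack=1000

Answer: 1000 691 691 1000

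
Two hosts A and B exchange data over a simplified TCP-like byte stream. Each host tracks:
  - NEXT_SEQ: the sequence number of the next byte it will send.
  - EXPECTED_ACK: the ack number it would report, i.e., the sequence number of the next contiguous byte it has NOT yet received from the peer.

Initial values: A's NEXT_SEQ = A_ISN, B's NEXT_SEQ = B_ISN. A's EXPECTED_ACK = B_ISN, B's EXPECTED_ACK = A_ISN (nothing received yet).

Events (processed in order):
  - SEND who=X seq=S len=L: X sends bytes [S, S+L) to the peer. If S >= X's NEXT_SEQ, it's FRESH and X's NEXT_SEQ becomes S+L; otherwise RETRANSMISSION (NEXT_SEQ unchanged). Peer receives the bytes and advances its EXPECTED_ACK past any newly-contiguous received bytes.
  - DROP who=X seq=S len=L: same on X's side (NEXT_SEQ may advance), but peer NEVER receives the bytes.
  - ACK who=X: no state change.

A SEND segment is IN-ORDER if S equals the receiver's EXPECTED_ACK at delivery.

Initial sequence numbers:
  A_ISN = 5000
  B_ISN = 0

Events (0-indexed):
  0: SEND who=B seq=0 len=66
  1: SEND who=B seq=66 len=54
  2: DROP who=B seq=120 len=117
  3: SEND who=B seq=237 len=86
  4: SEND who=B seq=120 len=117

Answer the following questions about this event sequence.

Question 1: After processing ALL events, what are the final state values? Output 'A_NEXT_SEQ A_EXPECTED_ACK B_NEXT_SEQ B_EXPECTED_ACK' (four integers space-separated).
Answer: 5000 323 323 5000

Derivation:
After event 0: A_seq=5000 A_ack=66 B_seq=66 B_ack=5000
After event 1: A_seq=5000 A_ack=120 B_seq=120 B_ack=5000
After event 2: A_seq=5000 A_ack=120 B_seq=237 B_ack=5000
After event 3: A_seq=5000 A_ack=120 B_seq=323 B_ack=5000
After event 4: A_seq=5000 A_ack=323 B_seq=323 B_ack=5000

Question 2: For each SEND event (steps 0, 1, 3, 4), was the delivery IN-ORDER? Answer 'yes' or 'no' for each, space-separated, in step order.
Answer: yes yes no yes

Derivation:
Step 0: SEND seq=0 -> in-order
Step 1: SEND seq=66 -> in-order
Step 3: SEND seq=237 -> out-of-order
Step 4: SEND seq=120 -> in-order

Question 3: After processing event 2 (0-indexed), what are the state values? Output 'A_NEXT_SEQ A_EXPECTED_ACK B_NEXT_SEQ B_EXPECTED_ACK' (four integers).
After event 0: A_seq=5000 A_ack=66 B_seq=66 B_ack=5000
After event 1: A_seq=5000 A_ack=120 B_seq=120 B_ack=5000
After event 2: A_seq=5000 A_ack=120 B_seq=237 B_ack=5000

5000 120 237 5000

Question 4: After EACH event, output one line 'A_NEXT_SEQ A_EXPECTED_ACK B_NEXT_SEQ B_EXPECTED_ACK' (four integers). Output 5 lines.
5000 66 66 5000
5000 120 120 5000
5000 120 237 5000
5000 120 323 5000
5000 323 323 5000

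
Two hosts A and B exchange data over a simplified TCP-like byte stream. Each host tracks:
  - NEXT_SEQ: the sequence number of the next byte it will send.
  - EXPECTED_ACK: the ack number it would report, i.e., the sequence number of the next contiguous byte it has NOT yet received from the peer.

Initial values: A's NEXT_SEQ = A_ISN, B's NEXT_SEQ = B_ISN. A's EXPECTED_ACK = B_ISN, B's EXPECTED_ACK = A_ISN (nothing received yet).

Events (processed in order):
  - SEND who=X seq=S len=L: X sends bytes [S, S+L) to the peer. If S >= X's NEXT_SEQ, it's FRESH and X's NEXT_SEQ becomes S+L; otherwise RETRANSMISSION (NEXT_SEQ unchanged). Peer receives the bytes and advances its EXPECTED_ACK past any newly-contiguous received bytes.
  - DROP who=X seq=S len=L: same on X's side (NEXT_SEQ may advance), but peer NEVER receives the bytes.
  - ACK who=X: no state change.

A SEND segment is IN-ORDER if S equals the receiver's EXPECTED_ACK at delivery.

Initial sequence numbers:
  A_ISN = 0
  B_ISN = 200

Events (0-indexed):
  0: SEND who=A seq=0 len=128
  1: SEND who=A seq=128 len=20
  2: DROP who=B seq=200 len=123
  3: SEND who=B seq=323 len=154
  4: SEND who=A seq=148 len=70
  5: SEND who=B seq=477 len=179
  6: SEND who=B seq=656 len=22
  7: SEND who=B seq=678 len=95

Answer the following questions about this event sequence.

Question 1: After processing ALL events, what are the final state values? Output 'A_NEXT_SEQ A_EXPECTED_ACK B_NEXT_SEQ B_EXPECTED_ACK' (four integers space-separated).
After event 0: A_seq=128 A_ack=200 B_seq=200 B_ack=128
After event 1: A_seq=148 A_ack=200 B_seq=200 B_ack=148
After event 2: A_seq=148 A_ack=200 B_seq=323 B_ack=148
After event 3: A_seq=148 A_ack=200 B_seq=477 B_ack=148
After event 4: A_seq=218 A_ack=200 B_seq=477 B_ack=218
After event 5: A_seq=218 A_ack=200 B_seq=656 B_ack=218
After event 6: A_seq=218 A_ack=200 B_seq=678 B_ack=218
After event 7: A_seq=218 A_ack=200 B_seq=773 B_ack=218

Answer: 218 200 773 218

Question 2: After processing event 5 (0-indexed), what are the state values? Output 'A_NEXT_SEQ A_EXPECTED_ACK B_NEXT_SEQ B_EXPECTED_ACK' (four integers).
After event 0: A_seq=128 A_ack=200 B_seq=200 B_ack=128
After event 1: A_seq=148 A_ack=200 B_seq=200 B_ack=148
After event 2: A_seq=148 A_ack=200 B_seq=323 B_ack=148
After event 3: A_seq=148 A_ack=200 B_seq=477 B_ack=148
After event 4: A_seq=218 A_ack=200 B_seq=477 B_ack=218
After event 5: A_seq=218 A_ack=200 B_seq=656 B_ack=218

218 200 656 218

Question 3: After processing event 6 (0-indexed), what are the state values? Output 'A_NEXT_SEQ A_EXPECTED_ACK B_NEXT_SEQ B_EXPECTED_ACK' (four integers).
After event 0: A_seq=128 A_ack=200 B_seq=200 B_ack=128
After event 1: A_seq=148 A_ack=200 B_seq=200 B_ack=148
After event 2: A_seq=148 A_ack=200 B_seq=323 B_ack=148
After event 3: A_seq=148 A_ack=200 B_seq=477 B_ack=148
After event 4: A_seq=218 A_ack=200 B_seq=477 B_ack=218
After event 5: A_seq=218 A_ack=200 B_seq=656 B_ack=218
After event 6: A_seq=218 A_ack=200 B_seq=678 B_ack=218

218 200 678 218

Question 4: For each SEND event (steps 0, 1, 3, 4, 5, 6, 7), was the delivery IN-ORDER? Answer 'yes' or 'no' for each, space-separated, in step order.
Answer: yes yes no yes no no no

Derivation:
Step 0: SEND seq=0 -> in-order
Step 1: SEND seq=128 -> in-order
Step 3: SEND seq=323 -> out-of-order
Step 4: SEND seq=148 -> in-order
Step 5: SEND seq=477 -> out-of-order
Step 6: SEND seq=656 -> out-of-order
Step 7: SEND seq=678 -> out-of-order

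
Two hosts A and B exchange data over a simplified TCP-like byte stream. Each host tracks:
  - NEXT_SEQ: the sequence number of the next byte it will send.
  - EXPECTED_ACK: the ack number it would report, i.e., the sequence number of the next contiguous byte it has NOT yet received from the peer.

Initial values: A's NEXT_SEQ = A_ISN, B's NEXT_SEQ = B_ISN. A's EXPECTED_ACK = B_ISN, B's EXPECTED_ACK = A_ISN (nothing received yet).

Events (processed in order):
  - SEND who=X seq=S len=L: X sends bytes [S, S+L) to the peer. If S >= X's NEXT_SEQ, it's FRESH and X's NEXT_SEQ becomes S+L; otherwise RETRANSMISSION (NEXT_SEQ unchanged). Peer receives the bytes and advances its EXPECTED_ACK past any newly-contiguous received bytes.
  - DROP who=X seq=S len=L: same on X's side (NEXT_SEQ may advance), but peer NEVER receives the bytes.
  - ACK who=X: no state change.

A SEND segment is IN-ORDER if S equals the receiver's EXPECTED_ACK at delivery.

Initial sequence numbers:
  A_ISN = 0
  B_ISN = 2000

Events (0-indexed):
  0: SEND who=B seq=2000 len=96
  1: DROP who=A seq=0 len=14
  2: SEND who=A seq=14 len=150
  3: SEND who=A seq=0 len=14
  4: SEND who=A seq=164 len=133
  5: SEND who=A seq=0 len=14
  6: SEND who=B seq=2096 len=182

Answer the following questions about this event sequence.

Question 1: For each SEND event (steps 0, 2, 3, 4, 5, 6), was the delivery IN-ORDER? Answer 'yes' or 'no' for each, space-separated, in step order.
Answer: yes no yes yes no yes

Derivation:
Step 0: SEND seq=2000 -> in-order
Step 2: SEND seq=14 -> out-of-order
Step 3: SEND seq=0 -> in-order
Step 4: SEND seq=164 -> in-order
Step 5: SEND seq=0 -> out-of-order
Step 6: SEND seq=2096 -> in-order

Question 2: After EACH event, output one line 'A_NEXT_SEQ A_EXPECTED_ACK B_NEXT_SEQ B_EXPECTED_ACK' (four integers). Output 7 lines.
0 2096 2096 0
14 2096 2096 0
164 2096 2096 0
164 2096 2096 164
297 2096 2096 297
297 2096 2096 297
297 2278 2278 297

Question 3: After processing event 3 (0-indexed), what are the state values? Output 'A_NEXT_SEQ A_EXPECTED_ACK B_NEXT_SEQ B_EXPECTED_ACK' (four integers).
After event 0: A_seq=0 A_ack=2096 B_seq=2096 B_ack=0
After event 1: A_seq=14 A_ack=2096 B_seq=2096 B_ack=0
After event 2: A_seq=164 A_ack=2096 B_seq=2096 B_ack=0
After event 3: A_seq=164 A_ack=2096 B_seq=2096 B_ack=164

164 2096 2096 164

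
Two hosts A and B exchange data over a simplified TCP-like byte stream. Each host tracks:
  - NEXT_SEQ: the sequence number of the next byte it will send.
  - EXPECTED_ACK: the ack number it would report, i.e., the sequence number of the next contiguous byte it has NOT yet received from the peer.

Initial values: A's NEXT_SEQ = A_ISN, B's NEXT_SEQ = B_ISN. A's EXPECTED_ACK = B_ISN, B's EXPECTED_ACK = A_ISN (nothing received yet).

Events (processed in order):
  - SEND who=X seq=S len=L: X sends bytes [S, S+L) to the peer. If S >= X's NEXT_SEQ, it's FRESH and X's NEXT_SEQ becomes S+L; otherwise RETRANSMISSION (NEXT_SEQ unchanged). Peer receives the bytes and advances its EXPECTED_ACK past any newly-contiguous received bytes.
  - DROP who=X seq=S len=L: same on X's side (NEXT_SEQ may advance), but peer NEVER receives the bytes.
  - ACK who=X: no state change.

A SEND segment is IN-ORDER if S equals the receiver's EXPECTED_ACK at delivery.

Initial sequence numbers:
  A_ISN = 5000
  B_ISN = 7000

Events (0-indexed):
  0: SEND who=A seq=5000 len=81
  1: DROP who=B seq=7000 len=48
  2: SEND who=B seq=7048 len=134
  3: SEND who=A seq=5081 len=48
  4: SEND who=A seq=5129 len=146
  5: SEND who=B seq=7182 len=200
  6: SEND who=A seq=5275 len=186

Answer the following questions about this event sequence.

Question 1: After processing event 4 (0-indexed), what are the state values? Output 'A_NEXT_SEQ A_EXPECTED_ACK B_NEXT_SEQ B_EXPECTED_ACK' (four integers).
After event 0: A_seq=5081 A_ack=7000 B_seq=7000 B_ack=5081
After event 1: A_seq=5081 A_ack=7000 B_seq=7048 B_ack=5081
After event 2: A_seq=5081 A_ack=7000 B_seq=7182 B_ack=5081
After event 3: A_seq=5129 A_ack=7000 B_seq=7182 B_ack=5129
After event 4: A_seq=5275 A_ack=7000 B_seq=7182 B_ack=5275

5275 7000 7182 5275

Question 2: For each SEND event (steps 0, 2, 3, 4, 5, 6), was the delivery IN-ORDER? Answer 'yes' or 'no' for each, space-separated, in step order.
Answer: yes no yes yes no yes

Derivation:
Step 0: SEND seq=5000 -> in-order
Step 2: SEND seq=7048 -> out-of-order
Step 3: SEND seq=5081 -> in-order
Step 4: SEND seq=5129 -> in-order
Step 5: SEND seq=7182 -> out-of-order
Step 6: SEND seq=5275 -> in-order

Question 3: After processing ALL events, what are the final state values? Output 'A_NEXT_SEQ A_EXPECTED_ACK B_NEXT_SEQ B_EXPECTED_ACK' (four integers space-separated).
Answer: 5461 7000 7382 5461

Derivation:
After event 0: A_seq=5081 A_ack=7000 B_seq=7000 B_ack=5081
After event 1: A_seq=5081 A_ack=7000 B_seq=7048 B_ack=5081
After event 2: A_seq=5081 A_ack=7000 B_seq=7182 B_ack=5081
After event 3: A_seq=5129 A_ack=7000 B_seq=7182 B_ack=5129
After event 4: A_seq=5275 A_ack=7000 B_seq=7182 B_ack=5275
After event 5: A_seq=5275 A_ack=7000 B_seq=7382 B_ack=5275
After event 6: A_seq=5461 A_ack=7000 B_seq=7382 B_ack=5461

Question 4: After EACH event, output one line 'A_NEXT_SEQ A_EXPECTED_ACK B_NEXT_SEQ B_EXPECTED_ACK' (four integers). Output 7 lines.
5081 7000 7000 5081
5081 7000 7048 5081
5081 7000 7182 5081
5129 7000 7182 5129
5275 7000 7182 5275
5275 7000 7382 5275
5461 7000 7382 5461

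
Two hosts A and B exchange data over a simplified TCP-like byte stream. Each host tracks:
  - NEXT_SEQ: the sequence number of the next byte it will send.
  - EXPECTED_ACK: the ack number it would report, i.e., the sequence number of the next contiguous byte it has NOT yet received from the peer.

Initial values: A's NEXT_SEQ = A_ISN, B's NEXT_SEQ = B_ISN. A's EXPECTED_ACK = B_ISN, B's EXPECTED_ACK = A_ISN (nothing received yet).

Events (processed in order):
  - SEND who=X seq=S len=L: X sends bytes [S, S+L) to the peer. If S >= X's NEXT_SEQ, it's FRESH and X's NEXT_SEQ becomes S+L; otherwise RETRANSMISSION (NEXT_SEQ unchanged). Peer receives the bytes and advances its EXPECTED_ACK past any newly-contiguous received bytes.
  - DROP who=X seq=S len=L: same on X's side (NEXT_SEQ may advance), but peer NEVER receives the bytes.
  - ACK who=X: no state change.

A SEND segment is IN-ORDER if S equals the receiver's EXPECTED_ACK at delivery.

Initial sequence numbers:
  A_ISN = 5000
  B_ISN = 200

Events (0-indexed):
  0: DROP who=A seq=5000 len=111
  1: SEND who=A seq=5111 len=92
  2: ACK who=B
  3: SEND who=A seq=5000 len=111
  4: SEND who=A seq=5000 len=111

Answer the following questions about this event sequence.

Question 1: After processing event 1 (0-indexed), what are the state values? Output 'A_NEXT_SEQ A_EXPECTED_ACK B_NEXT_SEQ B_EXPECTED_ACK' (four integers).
After event 0: A_seq=5111 A_ack=200 B_seq=200 B_ack=5000
After event 1: A_seq=5203 A_ack=200 B_seq=200 B_ack=5000

5203 200 200 5000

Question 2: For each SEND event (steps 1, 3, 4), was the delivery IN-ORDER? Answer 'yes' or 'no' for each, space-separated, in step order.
Answer: no yes no

Derivation:
Step 1: SEND seq=5111 -> out-of-order
Step 3: SEND seq=5000 -> in-order
Step 4: SEND seq=5000 -> out-of-order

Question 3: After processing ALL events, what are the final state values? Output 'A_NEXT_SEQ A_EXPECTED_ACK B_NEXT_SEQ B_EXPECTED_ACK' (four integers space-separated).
After event 0: A_seq=5111 A_ack=200 B_seq=200 B_ack=5000
After event 1: A_seq=5203 A_ack=200 B_seq=200 B_ack=5000
After event 2: A_seq=5203 A_ack=200 B_seq=200 B_ack=5000
After event 3: A_seq=5203 A_ack=200 B_seq=200 B_ack=5203
After event 4: A_seq=5203 A_ack=200 B_seq=200 B_ack=5203

Answer: 5203 200 200 5203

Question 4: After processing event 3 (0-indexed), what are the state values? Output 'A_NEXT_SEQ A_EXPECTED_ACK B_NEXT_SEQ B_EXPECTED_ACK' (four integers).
After event 0: A_seq=5111 A_ack=200 B_seq=200 B_ack=5000
After event 1: A_seq=5203 A_ack=200 B_seq=200 B_ack=5000
After event 2: A_seq=5203 A_ack=200 B_seq=200 B_ack=5000
After event 3: A_seq=5203 A_ack=200 B_seq=200 B_ack=5203

5203 200 200 5203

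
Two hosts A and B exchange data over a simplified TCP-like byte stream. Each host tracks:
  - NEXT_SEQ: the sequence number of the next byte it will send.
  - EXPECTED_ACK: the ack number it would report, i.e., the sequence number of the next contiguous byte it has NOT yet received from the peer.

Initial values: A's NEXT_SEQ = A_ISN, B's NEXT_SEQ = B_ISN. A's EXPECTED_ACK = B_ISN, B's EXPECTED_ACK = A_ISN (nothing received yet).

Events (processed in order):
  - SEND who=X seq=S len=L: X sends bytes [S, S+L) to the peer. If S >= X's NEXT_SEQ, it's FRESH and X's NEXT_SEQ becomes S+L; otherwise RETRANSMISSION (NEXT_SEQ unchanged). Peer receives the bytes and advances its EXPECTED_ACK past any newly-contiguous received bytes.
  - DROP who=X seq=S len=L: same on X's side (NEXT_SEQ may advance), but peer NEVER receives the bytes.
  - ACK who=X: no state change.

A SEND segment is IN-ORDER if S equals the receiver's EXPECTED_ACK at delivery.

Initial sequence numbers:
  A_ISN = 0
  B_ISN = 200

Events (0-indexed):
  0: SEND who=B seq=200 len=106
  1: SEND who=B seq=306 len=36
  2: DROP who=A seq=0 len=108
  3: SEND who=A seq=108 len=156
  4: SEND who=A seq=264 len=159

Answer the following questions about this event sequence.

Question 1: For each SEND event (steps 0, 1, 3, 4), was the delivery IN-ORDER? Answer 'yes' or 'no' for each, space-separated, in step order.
Step 0: SEND seq=200 -> in-order
Step 1: SEND seq=306 -> in-order
Step 3: SEND seq=108 -> out-of-order
Step 4: SEND seq=264 -> out-of-order

Answer: yes yes no no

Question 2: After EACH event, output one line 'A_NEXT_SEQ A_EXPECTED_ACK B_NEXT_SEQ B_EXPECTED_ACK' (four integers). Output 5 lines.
0 306 306 0
0 342 342 0
108 342 342 0
264 342 342 0
423 342 342 0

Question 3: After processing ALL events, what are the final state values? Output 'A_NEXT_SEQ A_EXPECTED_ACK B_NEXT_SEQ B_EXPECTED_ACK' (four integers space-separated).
After event 0: A_seq=0 A_ack=306 B_seq=306 B_ack=0
After event 1: A_seq=0 A_ack=342 B_seq=342 B_ack=0
After event 2: A_seq=108 A_ack=342 B_seq=342 B_ack=0
After event 3: A_seq=264 A_ack=342 B_seq=342 B_ack=0
After event 4: A_seq=423 A_ack=342 B_seq=342 B_ack=0

Answer: 423 342 342 0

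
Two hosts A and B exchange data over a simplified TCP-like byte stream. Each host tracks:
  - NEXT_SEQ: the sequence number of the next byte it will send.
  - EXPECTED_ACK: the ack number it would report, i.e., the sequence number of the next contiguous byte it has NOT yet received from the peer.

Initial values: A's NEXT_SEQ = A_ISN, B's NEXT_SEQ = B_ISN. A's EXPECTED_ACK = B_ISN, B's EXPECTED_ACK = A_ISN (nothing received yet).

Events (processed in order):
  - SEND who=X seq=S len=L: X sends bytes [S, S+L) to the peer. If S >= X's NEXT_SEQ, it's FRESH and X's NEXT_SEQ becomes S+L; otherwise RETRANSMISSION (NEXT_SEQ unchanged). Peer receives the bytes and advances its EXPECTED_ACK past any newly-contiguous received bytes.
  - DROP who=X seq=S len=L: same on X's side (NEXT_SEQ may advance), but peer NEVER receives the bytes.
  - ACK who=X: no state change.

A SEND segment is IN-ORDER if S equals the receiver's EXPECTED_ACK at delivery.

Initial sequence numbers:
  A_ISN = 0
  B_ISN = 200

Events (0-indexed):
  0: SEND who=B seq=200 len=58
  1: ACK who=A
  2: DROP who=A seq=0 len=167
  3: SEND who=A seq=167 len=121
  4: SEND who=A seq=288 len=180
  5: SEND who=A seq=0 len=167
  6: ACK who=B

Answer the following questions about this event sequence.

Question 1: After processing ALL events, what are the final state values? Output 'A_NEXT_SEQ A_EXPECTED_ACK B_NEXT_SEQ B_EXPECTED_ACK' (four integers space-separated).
Answer: 468 258 258 468

Derivation:
After event 0: A_seq=0 A_ack=258 B_seq=258 B_ack=0
After event 1: A_seq=0 A_ack=258 B_seq=258 B_ack=0
After event 2: A_seq=167 A_ack=258 B_seq=258 B_ack=0
After event 3: A_seq=288 A_ack=258 B_seq=258 B_ack=0
After event 4: A_seq=468 A_ack=258 B_seq=258 B_ack=0
After event 5: A_seq=468 A_ack=258 B_seq=258 B_ack=468
After event 6: A_seq=468 A_ack=258 B_seq=258 B_ack=468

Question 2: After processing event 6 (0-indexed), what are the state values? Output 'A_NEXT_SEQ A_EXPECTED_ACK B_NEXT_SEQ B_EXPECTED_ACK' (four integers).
After event 0: A_seq=0 A_ack=258 B_seq=258 B_ack=0
After event 1: A_seq=0 A_ack=258 B_seq=258 B_ack=0
After event 2: A_seq=167 A_ack=258 B_seq=258 B_ack=0
After event 3: A_seq=288 A_ack=258 B_seq=258 B_ack=0
After event 4: A_seq=468 A_ack=258 B_seq=258 B_ack=0
After event 5: A_seq=468 A_ack=258 B_seq=258 B_ack=468
After event 6: A_seq=468 A_ack=258 B_seq=258 B_ack=468

468 258 258 468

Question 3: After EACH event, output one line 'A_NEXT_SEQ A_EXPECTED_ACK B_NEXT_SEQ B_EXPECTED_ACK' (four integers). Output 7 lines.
0 258 258 0
0 258 258 0
167 258 258 0
288 258 258 0
468 258 258 0
468 258 258 468
468 258 258 468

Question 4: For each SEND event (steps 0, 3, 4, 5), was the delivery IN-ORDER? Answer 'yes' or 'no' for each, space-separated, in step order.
Answer: yes no no yes

Derivation:
Step 0: SEND seq=200 -> in-order
Step 3: SEND seq=167 -> out-of-order
Step 4: SEND seq=288 -> out-of-order
Step 5: SEND seq=0 -> in-order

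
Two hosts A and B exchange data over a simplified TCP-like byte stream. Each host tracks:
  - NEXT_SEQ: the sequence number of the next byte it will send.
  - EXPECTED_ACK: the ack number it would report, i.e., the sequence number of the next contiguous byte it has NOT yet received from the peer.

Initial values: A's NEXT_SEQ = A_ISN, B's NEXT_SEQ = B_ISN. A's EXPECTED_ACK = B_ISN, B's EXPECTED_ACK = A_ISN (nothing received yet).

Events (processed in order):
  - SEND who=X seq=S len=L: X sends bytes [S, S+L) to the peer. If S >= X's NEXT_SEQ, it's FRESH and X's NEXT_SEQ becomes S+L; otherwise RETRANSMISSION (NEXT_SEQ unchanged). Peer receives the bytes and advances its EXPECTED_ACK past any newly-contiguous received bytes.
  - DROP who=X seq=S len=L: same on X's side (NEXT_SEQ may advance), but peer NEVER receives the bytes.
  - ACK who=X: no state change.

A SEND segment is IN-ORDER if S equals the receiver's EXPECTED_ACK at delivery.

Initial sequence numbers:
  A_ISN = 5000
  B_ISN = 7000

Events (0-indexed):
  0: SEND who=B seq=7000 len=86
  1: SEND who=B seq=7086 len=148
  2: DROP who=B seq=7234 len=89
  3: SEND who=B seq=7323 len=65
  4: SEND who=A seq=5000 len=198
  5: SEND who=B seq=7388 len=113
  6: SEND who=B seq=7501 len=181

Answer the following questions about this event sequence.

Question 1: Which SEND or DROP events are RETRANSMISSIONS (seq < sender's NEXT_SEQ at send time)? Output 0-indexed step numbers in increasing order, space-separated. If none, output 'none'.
Step 0: SEND seq=7000 -> fresh
Step 1: SEND seq=7086 -> fresh
Step 2: DROP seq=7234 -> fresh
Step 3: SEND seq=7323 -> fresh
Step 4: SEND seq=5000 -> fresh
Step 5: SEND seq=7388 -> fresh
Step 6: SEND seq=7501 -> fresh

Answer: none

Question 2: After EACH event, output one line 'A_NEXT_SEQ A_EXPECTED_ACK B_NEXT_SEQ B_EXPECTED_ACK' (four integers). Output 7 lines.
5000 7086 7086 5000
5000 7234 7234 5000
5000 7234 7323 5000
5000 7234 7388 5000
5198 7234 7388 5198
5198 7234 7501 5198
5198 7234 7682 5198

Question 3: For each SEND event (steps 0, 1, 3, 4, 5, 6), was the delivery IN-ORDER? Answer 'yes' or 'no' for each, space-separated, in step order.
Answer: yes yes no yes no no

Derivation:
Step 0: SEND seq=7000 -> in-order
Step 1: SEND seq=7086 -> in-order
Step 3: SEND seq=7323 -> out-of-order
Step 4: SEND seq=5000 -> in-order
Step 5: SEND seq=7388 -> out-of-order
Step 6: SEND seq=7501 -> out-of-order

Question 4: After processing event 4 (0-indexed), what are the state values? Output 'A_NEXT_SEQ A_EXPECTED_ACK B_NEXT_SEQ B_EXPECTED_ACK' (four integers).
After event 0: A_seq=5000 A_ack=7086 B_seq=7086 B_ack=5000
After event 1: A_seq=5000 A_ack=7234 B_seq=7234 B_ack=5000
After event 2: A_seq=5000 A_ack=7234 B_seq=7323 B_ack=5000
After event 3: A_seq=5000 A_ack=7234 B_seq=7388 B_ack=5000
After event 4: A_seq=5198 A_ack=7234 B_seq=7388 B_ack=5198

5198 7234 7388 5198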